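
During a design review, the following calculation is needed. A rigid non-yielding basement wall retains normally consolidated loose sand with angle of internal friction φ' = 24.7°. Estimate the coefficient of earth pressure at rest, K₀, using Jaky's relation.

0.582

K₀ = 1 − sin φ' = 1 − sin 24.7° = 0.5821.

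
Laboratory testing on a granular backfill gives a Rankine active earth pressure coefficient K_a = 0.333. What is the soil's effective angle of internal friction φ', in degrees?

K_a = tan²(45° − φ/2) ⇒ 45° − φ/2 = arctan(√0.333) = 29.99°.
φ = 2(45° − 29.99°) = 30.02°.

30.0°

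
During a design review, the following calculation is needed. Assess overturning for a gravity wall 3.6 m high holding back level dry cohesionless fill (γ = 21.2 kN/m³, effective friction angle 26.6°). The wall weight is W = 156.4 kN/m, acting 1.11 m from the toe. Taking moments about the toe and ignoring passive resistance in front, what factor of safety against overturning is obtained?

K_a = tan²(45° − 26.6°/2) = 0.3814.
P_a = ½K_aγH² = 0.5×0.3814×21.2×3.6² = 52.40 kN/m, acting at H/3 = 1.200 m above the base.
Overturning moment M_o = P_a × H/3 = 52.40 × 1.200 = 62.88.
Resisting moment M_r = W × 1.11 = 156.4 × 1.11 = 173.6.
FS_overturning = M_r/M_o = 173.6/62.88 = 2.761.

2.76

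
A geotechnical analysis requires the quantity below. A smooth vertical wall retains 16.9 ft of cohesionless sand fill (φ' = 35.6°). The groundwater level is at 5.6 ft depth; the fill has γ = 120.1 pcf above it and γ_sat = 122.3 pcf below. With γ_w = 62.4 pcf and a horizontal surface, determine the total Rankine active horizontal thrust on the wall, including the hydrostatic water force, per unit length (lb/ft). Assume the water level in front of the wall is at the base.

7500 lb/ft

K_a = tan²(45° − φ/2) = 0.2641.
γ' = 122.3 − 62.4 = 59.90 pcf. Depth below WT = 11.3 ft.
σ'_h at WT = K_a γ d_w = 177.6 psf; at base = 177.6 + K_a γ' × 11.3 = 356.4 psf.
P₁ (0–5.6 ft) = ½×177.6×5.6 = 497.4. P₂ (5.6–16.9 ft) = ½(177.6+356.4)×11.3 = 3017.
P_w = ½ γ_w h₂² = 0.5×62.4×11.3² = 3984. Total = 497.4+3017+3984 = 7499 lb/ft.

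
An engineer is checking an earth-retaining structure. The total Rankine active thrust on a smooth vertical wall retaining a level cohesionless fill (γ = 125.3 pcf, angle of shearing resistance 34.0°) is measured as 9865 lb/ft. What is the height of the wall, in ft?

K_a = 0.2827. P_a = ½ K_a γ H² ⇒ H = √(2P_a/(K_a γ)).
H = √(2×9865/(0.2827×125.3)) = 23.60 ft.

23.6 ft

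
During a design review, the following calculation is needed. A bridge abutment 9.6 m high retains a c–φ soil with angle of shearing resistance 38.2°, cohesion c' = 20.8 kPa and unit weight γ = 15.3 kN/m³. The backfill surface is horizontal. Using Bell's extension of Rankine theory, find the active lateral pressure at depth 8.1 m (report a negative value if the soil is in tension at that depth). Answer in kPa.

K_a = (1 − sin φ)/(1 + sin φ) = 0.2358.
σ_a = K_a γ z − 2c√K_a = 0.2358×15.3×8.1 − 2×20.8×0.4856 = 9.021 kPa.

9.02 kPa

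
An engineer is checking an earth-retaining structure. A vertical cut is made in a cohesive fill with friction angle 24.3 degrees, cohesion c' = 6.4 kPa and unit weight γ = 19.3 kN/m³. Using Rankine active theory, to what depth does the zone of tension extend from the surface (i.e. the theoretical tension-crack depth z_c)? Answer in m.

K_a = tan²(45° − 24.3°/2) = 0.4169; √K_a = 0.6457.
The active pressure is zero where K_a γ z = 2c√K_a, so z_c = 2c/(γ√K_a) = 2×6.4/(19.3×0.6457) = 1.027 m.

1.03 m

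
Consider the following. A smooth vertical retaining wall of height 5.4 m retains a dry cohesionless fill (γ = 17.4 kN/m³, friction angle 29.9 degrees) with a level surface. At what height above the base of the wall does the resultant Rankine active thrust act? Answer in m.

1.80 m

K_a = 0.3347.
The pressure distribution is triangular, so the resultant acts at H/3 above the base = 5.4/3 = 1.800 m.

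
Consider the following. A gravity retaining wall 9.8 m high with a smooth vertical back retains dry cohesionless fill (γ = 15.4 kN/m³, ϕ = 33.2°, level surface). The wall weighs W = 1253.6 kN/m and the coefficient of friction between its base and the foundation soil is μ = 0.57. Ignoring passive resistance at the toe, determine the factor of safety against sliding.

3.31

K_a = tan²(45° − 33.2°/2) = 0.2924.
P_a = ½K_aγH² = 0.5×0.2924×15.4×9.8² = 216.2 kN/m, acting at H/3 = 3.267 m above the base.
FS_sliding = μW / P_a = 0.57×1253.6 / 216.2 = 3.305.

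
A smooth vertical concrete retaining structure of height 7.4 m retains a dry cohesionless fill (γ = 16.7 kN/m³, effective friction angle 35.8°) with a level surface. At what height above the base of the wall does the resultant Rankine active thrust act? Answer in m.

2.47 m

K_a = 0.2619.
The pressure distribution is triangular, so the resultant acts at H/3 above the base = 7.4/3 = 2.467 m.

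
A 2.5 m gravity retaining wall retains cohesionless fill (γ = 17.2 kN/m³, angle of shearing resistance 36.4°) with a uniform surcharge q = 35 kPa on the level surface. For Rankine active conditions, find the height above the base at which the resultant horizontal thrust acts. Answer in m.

K_a = 0.2552.
Triangular part P₁ = ½K_aγH² = 13.71 at H/3 = 0.8333 m; rectangular part P₂ = K_a q H = 22.33 at H/2 = 1.250 m.
ȳ = (P₁·0.8333 + P₂·1.250)/(P₁+P₂) = 1.091 m.

1.09 m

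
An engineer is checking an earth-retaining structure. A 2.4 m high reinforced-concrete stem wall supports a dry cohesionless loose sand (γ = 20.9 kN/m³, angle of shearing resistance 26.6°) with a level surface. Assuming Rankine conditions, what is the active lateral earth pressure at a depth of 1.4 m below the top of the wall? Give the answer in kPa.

K_a = (1 − sin φ)/(1 + sin φ) = 0.3814.
σ_h = K_a γ z = 0.3814 × 20.9 × 1.4 = 11.16 kPa.

11.2 kPa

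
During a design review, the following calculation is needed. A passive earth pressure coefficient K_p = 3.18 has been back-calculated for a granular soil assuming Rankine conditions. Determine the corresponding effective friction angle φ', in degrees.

31.4°

K_p = (1+sin φ)/(1−sin φ) ⇒ sin φ = (K_p − 1)/(K_p + 1) = 0.5215.
φ = arcsin(0.5215) = 31.44°.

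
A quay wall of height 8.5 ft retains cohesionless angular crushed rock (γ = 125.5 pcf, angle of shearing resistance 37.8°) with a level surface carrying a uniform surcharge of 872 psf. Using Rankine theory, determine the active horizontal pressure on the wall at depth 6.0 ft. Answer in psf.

K_a = (1 − sin φ)/(1 + sin φ) = 0.2400.
σ_v = γz + q = 125.5 × 6.0 + 872 = 1625 psf.
σ_h = K_a σ_v = 0.2400 × 1625 = 390.0 psf.

390 psf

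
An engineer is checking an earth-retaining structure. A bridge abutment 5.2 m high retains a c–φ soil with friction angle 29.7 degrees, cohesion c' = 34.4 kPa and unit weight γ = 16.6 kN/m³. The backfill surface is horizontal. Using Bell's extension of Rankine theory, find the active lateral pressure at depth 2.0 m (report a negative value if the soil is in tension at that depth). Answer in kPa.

-28.8 kPa

K_a = (1 − sin φ)/(1 + sin φ) = 0.3374.
σ_a = K_a γ z − 2c√K_a = 0.3374×16.6×2.0 − 2×34.4×0.5808 = -28.76 kPa.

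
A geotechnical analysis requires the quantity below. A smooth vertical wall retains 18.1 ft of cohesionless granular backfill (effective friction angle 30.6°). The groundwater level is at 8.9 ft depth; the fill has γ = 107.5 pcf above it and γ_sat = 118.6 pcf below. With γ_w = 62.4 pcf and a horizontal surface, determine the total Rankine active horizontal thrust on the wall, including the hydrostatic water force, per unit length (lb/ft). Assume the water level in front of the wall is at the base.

K_a = tan²(45° − φ/2) = 0.3253.
γ' = 118.6 − 62.4 = 56.20 pcf. Depth below WT = 9.2 ft.
σ'_h at WT = K_a γ d_w = 311.3 psf; at base = 311.3 + K_a γ' × 9.2 = 479.5 psf.
P₁ (0–8.9 ft) = ½×311.3×8.9 = 1385. P₂ (8.9–18.1 ft) = ½(311.3+479.5)×9.2 = 3638.
P_w = ½ γ_w h₂² = 0.5×62.4×9.2² = 2641. Total = 1385+3638+2641 = 7663 lb/ft.

7660 lb/ft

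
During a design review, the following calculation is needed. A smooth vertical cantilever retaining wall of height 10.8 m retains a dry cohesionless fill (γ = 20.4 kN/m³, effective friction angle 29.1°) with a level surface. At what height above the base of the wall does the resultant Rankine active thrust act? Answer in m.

3.60 m

K_a = 0.3456.
The pressure distribution is triangular, so the resultant acts at H/3 above the base = 10.8/3 = 3.600 m.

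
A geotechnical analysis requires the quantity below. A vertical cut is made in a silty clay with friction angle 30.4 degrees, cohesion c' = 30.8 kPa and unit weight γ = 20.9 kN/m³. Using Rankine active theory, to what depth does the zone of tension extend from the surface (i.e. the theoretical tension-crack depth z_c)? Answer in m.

K_a = tan²(45° − 30.4°/2) = 0.3280; √K_a = 0.5727.
The active pressure is zero where K_a γ z = 2c√K_a, so z_c = 2c/(γ√K_a) = 2×30.8/(20.9×0.5727) = 5.146 m.

5.15 m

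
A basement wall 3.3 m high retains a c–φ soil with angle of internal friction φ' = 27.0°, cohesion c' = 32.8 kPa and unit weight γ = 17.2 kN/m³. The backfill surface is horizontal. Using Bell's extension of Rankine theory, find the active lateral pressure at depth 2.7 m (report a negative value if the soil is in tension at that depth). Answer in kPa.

-22.8 kPa

K_a = (1 − sin φ)/(1 + sin φ) = 0.3755.
σ_a = K_a γ z − 2c√K_a = 0.3755×17.2×2.7 − 2×32.8×0.6128 = -22.76 kPa.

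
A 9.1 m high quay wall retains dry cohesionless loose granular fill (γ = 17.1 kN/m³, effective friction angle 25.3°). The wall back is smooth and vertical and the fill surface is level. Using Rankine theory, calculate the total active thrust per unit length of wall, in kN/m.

K_a = tan²(45° − φ/2) = 0.4012.
P_a = ½ K_a γ H² = 0.5 × 0.4012 × 17.1 × 9.1² = 284.1 kN/m.

284 kN/m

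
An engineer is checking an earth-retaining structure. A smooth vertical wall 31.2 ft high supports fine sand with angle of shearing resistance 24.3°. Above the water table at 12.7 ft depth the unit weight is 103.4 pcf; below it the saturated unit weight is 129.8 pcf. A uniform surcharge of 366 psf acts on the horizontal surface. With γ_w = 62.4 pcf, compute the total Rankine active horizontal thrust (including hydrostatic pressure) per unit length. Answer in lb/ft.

33900 lb/ft

K_a = tan²(45° − φ/2) = 0.4169.
γ' = 129.8 − 62.4 = 67.40 pcf. h₂ = H − d_w = 18.5 ft.
σ'_h: at surface K_a·q = 152.6; at WT K_a(q+γd_w) = 700.1; at base K_a(q+γd_w+γ'h₂) = 1220 psf.
P₁ = ½(152.6+700.1)×12.7 = 5414; P₂ = ½(700.1+1220)×18.5 = 17760; P_w = ½γ_w h₂² = 10680.
Total = 5414+17760+10680 = 33850 lb/ft.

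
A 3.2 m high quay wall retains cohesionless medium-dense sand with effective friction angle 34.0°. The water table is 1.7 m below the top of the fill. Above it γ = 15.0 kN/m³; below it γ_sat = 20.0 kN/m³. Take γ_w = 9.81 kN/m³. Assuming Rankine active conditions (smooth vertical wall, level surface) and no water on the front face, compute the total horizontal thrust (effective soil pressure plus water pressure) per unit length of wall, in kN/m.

31.2 kN/m

K_a = tan²(45° − φ/2) = 0.2827.
γ' = 20.0 − 9.81 = 10.19 kN/m³. Depth below WT = 1.5 m.
σ'_h at WT = K_a γ d_w = 7.209 kPa; at base = 7.209 + K_a γ' × 1.5 = 11.53 kPa.
P₁ (0–1.7 m) = ½×7.209×1.7 = 6.128. P₂ (1.7–3.2 m) = ½(7.209+11.53)×1.5 = 14.05.
P_w = ½ γ_w h₂² = 0.5×9.81×1.5² = 11.04. Total = 6.128+14.05+11.04 = 31.22 kN/m.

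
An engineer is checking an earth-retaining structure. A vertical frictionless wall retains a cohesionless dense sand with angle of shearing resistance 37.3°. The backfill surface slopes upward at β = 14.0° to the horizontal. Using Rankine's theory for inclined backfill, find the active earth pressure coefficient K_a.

K_a = cos β · (cos β − √(cos²β − cos²φ)) / (cos β + √(cos²β − cos²φ)).
cos β = 0.9703, cos φ = 0.7955, √(cos²β − cos²φ) = 0.5556.
K_a = 0.9703 × (0.9703 − 0.5556)/(0.9703 + 0.5556) = 0.2637.

0.264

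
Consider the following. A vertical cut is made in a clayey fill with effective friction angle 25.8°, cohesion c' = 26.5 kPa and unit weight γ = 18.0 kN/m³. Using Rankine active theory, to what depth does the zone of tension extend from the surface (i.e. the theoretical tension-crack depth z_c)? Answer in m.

K_a = tan²(45° − 25.8°/2) = 0.3935; √K_a = 0.6273.
The active pressure is zero where K_a γ z = 2c√K_a, so z_c = 2c/(γ√K_a) = 2×26.5/(18.0×0.6273) = 4.694 m.

4.69 m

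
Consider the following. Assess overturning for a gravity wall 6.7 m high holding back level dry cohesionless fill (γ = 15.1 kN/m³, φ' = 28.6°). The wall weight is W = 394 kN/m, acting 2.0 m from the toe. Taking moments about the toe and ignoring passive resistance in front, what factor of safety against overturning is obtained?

2.95

K_a = tan²(45° − 28.6°/2) = 0.3525.
P_a = ½K_aγH² = 0.5×0.3525×15.1×6.7² = 119.5 kN/m, acting at H/3 = 2.233 m above the base.
Overturning moment M_o = P_a × H/3 = 119.5 × 2.233 = 266.8.
Resisting moment M_r = W × 2.0 = 394 × 2.0 = 788.0.
FS_overturning = M_r/M_o = 788.0/266.8 = 2.953.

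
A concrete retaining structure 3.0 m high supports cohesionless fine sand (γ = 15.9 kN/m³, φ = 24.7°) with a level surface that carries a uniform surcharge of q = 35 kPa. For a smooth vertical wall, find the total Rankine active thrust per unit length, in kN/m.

K_a = tan²(45° − φ/2) = 0.4106.
Soil triangle: ½ K_a γ H² = 0.5×0.4106×15.9×3.0² = 29.38 kN/m.
Surcharge rectangle: K_a q H = 0.4106×35×3.0 = 43.11 kN/m.
Total = 29.38 + 43.11 = 72.49 kN/m.

72.5 kN/m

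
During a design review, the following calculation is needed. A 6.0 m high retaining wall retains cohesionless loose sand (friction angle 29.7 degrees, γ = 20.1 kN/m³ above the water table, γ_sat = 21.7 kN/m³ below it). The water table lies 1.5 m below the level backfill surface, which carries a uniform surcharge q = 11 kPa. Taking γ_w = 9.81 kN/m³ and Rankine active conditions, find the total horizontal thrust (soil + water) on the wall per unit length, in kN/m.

216 kN/m

K_a = tan²(45° − φ/2) = 0.3374.
γ' = 21.7 − 9.81 = 11.89 kN/m³. h₂ = H − d_w = 4.5 m.
σ'_h: at surface K_a·q = 3.711; at WT K_a(q+γd_w) = 13.88; at base K_a(q+γd_w+γ'h₂) = 31.93 kPa.
P₁ = ½(3.711+13.88)×1.5 = 13.20; P₂ = ½(13.88+31.93)×4.5 = 103.1; P_w = ½γ_w h₂² = 99.33.
Total = 13.20+103.1+99.33 = 215.6 kN/m.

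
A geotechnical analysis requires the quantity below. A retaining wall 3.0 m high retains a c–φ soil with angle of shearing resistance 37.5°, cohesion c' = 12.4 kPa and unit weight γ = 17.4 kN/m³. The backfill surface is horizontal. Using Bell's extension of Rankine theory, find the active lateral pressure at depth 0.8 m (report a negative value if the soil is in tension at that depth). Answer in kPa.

K_a = (1 − sin φ)/(1 + sin φ) = 0.2432.
σ_a = K_a γ z − 2c√K_a = 0.2432×17.4×0.8 − 2×12.4×0.4931 = -8.845 kPa.

-8.84 kPa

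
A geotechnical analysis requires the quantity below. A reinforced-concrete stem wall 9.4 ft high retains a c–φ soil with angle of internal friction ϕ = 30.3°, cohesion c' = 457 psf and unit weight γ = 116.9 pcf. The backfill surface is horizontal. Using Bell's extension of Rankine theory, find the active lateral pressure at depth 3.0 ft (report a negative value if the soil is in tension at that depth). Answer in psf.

-409 psf

K_a = (1 − sin φ)/(1 + sin φ) = 0.3293.
σ_a = K_a γ z − 2c√K_a = 0.3293×116.9×3.0 − 2×457×0.5739 = -409.0 psf.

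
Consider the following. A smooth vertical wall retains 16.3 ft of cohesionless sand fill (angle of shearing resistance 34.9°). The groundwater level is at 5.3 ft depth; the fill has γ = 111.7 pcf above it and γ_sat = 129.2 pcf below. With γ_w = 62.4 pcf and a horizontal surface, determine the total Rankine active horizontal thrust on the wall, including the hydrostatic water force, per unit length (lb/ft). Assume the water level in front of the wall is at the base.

K_a = tan²(45° − φ/2) = 0.2721.
γ' = 129.2 − 62.4 = 66.80 pcf. Depth below WT = 11.0 ft.
σ'_h at WT = K_a γ d_w = 161.1 psf; at base = 161.1 + K_a γ' × 11.0 = 361.1 psf.
P₁ (0–5.3 ft) = ½×161.1×5.3 = 427.0. P₂ (5.3–16.3 ft) = ½(161.1+361.1)×11.0 = 2872.
P_w = ½ γ_w h₂² = 0.5×62.4×11.0² = 3775. Total = 427.0+2872+3775 = 7074 lb/ft.

7070 lb/ft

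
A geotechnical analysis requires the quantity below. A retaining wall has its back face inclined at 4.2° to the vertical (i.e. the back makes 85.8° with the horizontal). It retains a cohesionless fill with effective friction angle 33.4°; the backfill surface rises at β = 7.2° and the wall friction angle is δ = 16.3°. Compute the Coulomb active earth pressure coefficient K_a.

0.319

K_a = sin²(α+φ) / [sin²α · sin(α−δ) · (1 + √{sin(φ+δ)sin(φ−β) / (sin(α−δ)sin(α+β))})²].
With α = 85.8°, φ = 33.4°, δ = 16.3°, β = 7.2°: K_a = 0.3195.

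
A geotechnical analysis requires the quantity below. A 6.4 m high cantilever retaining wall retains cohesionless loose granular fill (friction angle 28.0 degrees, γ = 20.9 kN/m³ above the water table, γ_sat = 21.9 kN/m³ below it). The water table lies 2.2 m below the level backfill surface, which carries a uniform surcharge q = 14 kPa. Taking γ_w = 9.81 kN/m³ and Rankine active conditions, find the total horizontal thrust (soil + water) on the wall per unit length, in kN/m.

245 kN/m

K_a = tan²(45° − φ/2) = 0.3610.
γ' = 21.9 − 9.81 = 12.09 kN/m³. h₂ = H − d_w = 4.2 m.
σ'_h: at surface K_a·q = 5.054; at WT K_a(q+γd_w) = 21.65; at base K_a(q+γd_w+γ'h₂) = 39.99 kPa.
P₁ = ½(5.054+21.65)×2.2 = 29.38; P₂ = ½(21.65+39.99)×4.2 = 129.4; P_w = ½γ_w h₂² = 86.52.
Total = 29.38+129.4+86.52 = 245.4 kN/m.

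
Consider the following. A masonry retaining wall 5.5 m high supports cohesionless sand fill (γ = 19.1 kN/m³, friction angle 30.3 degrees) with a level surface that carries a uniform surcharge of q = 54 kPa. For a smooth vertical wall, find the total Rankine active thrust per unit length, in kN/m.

K_a = tan²(45° − φ/2) = 0.3293.
Soil triangle: ½ K_a γ H² = 0.5×0.3293×19.1×5.5² = 95.14 kN/m.
Surcharge rectangle: K_a q H = 0.3293×54×5.5 = 97.81 kN/m.
Total = 95.14 + 97.81 = 192.9 kN/m.

193 kN/m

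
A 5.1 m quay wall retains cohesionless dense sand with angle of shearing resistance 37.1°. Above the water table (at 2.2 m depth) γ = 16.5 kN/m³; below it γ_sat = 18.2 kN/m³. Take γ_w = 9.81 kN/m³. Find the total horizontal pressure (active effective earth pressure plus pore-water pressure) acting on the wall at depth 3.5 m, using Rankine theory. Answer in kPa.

K_a = (1 − sin φ)/(1 + sin φ) = 0.2475.
γ' = 18.2 − 9.81 = 8.390 kN/m³.
Effective vertical stress at 3.5 m: σ'_v = 16.5×2.2 + 8.390×1.30 = 47.21 kPa.
σ'_h = K_a σ'_v = 0.2475 × 47.21 = 11.68 kPa; u = γ_w × 1.30 = 12.75 kPa.
Total σ_h = 11.68 + 12.75 = 24.44 kPa.

24.4 kPa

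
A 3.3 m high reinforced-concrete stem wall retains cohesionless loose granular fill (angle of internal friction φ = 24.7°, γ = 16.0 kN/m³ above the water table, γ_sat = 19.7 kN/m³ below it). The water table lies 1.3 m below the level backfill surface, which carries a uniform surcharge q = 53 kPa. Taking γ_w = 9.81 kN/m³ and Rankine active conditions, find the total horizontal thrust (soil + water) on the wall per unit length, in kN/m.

K_a = tan²(45° − φ/2) = 0.4106.
γ' = 19.7 − 9.81 = 9.890 kN/m³. h₂ = H − d_w = 2.0 m.
σ'_h: at surface K_a·q = 21.76; at WT K_a(q+γd_w) = 30.30; at base K_a(q+γd_w+γ'h₂) = 38.42 kPa.
P₁ = ½(21.76+30.30)×1.3 = 33.84; P₂ = ½(30.30+38.42)×2.0 = 68.72; P_w = ½γ_w h₂² = 19.62.
Total = 33.84+68.72+19.62 = 122.2 kN/m.

122 kN/m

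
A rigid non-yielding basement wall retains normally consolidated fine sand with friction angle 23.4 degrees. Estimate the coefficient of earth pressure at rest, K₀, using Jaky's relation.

K₀ = 1 − sin φ' = 1 − sin 23.4° = 0.6029.

0.603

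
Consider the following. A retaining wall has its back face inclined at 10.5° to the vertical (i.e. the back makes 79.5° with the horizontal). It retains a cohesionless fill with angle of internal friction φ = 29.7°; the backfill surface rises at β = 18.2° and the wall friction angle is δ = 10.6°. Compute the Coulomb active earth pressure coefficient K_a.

0.524

K_a = sin²(α+φ) / [sin²α · sin(α−δ) · (1 + √{sin(φ+δ)sin(φ−β) / (sin(α−δ)sin(α+β))})²].
With α = 79.5°, φ = 29.7°, δ = 10.6°, β = 18.2°: K_a = 0.5242.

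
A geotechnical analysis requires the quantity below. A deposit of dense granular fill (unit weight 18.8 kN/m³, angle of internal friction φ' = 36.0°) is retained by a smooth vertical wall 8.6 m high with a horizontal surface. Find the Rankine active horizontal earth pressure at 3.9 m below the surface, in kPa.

K_a = (1 − sin φ)/(1 + sin φ) = 0.2596.
σ_h = K_a γ z = 0.2596 × 18.8 × 3.9 = 19.04 kPa.

19.0 kPa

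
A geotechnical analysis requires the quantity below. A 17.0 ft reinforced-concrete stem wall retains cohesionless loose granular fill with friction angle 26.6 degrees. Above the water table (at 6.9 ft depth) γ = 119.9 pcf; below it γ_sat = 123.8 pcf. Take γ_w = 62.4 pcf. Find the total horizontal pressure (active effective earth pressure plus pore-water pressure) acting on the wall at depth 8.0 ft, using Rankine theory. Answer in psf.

K_a = (1 − sin φ)/(1 + sin φ) = 0.3814.
γ' = 123.8 − 62.4 = 61.40 pcf.
Effective vertical stress at 8.0 ft: σ'_v = 119.9×6.9 + 61.40×1.10 = 894.9 psf.
σ'_h = K_a σ'_v = 0.3814 × 894.9 = 341.3 psf; u = γ_w × 1.10 = 68.64 psf.
Total σ_h = 341.3 + 68.64 = 410.0 psf.

410 psf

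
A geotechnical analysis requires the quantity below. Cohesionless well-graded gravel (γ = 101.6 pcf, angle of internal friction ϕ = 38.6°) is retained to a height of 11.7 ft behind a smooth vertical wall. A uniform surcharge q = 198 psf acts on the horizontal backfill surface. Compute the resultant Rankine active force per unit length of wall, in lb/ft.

K_a = tan²(45° − φ/2) = 0.2316.
Soil triangle: ½ K_a γ H² = 0.5×0.2316×101.6×11.7² = 1611 lb/ft.
Surcharge rectangle: K_a q H = 0.2316×198×11.7 = 536.6 lb/ft.
Total = 1611 + 536.6 = 2147 lb/ft.

2150 lb/ft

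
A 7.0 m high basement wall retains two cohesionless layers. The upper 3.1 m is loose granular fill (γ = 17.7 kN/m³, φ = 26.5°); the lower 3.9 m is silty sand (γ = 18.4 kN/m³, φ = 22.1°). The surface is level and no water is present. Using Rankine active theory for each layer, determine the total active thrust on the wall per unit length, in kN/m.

193 kN/m

K_a1 = tan²(45°−26.5°/2) = 0.3829; K_a2 = tan²(45°−22.1°/2) = 0.4533.
Layer 1: σ at base = K_a1 γ₁ h₁ = 21.01 kPa; P₁ = ½×21.01×3.1 = 32.57.
Layer 2: σ_v at top = γ₁h₁ = 54.87; σ_h top = K_a2×54.87 = 24.87; σ_h base = K_a2×(54.87+18.4×3.9) = 57.40.
P₂ = ½(24.87+57.40)×3.9 = 160.4. Total P_a = 32.57+160.4 = 193.0 kN/m.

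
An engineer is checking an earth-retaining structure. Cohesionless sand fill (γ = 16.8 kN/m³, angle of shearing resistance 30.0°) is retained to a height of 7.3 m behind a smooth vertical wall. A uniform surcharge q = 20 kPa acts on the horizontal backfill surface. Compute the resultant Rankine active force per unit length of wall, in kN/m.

198 kN/m

K_a = tan²(45° − φ/2) = 0.3333.
Soil triangle: ½ K_a γ H² = 0.5×0.3333×16.8×7.3² = 149.2 kN/m.
Surcharge rectangle: K_a q H = 0.3333×20×7.3 = 48.67 kN/m.
Total = 149.2 + 48.67 = 197.9 kN/m.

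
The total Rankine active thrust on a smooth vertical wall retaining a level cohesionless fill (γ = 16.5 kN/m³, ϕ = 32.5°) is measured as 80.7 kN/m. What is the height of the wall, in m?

5.70 m

K_a = 0.3010. P_a = ½ K_a γ H² ⇒ H = √(2P_a/(K_a γ)).
H = √(2×80.7/(0.3010×16.5)) = 5.701 m.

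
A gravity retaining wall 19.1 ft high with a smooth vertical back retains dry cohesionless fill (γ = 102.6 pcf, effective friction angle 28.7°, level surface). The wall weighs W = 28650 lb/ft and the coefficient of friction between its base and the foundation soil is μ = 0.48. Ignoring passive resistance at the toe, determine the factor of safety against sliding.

K_a = tan²(45° − 28.7°/2) = 0.3511.
P_a = ½K_aγH² = 0.5×0.3511×102.6×19.1² = 6572 lb/ft, acting at H/3 = 6.367 ft above the base.
FS_sliding = μW / P_a = 0.48×28650 / 6572 = 2.093.

2.09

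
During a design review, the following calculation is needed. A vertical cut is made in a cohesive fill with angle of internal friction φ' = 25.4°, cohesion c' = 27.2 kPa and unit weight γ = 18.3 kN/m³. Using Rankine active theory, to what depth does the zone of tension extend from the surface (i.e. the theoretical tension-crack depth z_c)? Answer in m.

K_a = tan²(45° − 25.4°/2) = 0.3996; √K_a = 0.6322.
The active pressure is zero where K_a γ z = 2c√K_a, so z_c = 2c/(γ√K_a) = 2×27.2/(18.3×0.6322) = 4.702 m.

4.70 m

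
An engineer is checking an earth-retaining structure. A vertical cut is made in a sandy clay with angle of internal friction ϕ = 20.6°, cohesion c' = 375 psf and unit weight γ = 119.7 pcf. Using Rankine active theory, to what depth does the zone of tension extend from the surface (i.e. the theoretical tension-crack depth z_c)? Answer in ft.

9.05 ft

K_a = tan²(45° − 20.6°/2) = 0.4795; √K_a = 0.6924.
The active pressure is zero where K_a γ z = 2c√K_a, so z_c = 2c/(γ√K_a) = 2×375/(119.7×0.6924) = 9.049 ft.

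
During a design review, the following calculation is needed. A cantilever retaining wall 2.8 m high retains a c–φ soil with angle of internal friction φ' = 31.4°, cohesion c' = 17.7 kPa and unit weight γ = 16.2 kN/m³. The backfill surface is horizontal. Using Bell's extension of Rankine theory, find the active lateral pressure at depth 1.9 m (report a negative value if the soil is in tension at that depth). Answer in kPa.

-10.2 kPa

K_a = (1 − sin φ)/(1 + sin φ) = 0.3149.
σ_a = K_a γ z − 2c√K_a = 0.3149×16.2×1.9 − 2×17.7×0.5612 = -10.17 kPa.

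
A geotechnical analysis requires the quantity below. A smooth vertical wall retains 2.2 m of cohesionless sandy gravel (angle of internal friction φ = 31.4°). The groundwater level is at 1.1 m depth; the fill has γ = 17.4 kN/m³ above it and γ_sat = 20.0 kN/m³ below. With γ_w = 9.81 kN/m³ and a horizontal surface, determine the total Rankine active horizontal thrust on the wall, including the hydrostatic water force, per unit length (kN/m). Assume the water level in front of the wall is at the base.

17.8 kN/m

K_a = tan²(45° − φ/2) = 0.3149.
γ' = 20.0 − 9.81 = 10.19 kN/m³. Depth below WT = 1.1 m.
σ'_h at WT = K_a γ d_w = 6.027 kPa; at base = 6.027 + K_a γ' × 1.1 = 9.557 kPa.
P₁ (0–1.1 m) = ½×6.027×1.1 = 3.315. P₂ (1.1–2.2 m) = ½(6.027+9.557)×1.1 = 8.572.
P_w = ½ γ_w h₂² = 0.5×9.81×1.1² = 5.935. Total = 3.315+8.572+5.935 = 17.82 kN/m.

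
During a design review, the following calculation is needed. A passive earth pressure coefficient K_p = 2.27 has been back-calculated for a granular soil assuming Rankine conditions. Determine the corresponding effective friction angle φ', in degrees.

K_p = (1+sin φ)/(1−sin φ) ⇒ sin φ = (K_p − 1)/(K_p + 1) = 0.3884.
φ = arcsin(0.3884) = 22.85°.

22.9°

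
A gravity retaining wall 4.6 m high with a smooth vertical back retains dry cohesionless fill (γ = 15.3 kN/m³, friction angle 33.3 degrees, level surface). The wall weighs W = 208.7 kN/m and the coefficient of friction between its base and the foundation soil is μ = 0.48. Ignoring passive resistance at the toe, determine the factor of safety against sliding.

K_a = tan²(45° − 33.3°/2) = 0.2911.
P_a = ½K_aγH² = 0.5×0.2911×15.3×4.6² = 47.13 kN/m, acting at H/3 = 1.533 m above the base.
FS_sliding = μW / P_a = 0.48×208.7 / 47.13 = 2.126.

2.13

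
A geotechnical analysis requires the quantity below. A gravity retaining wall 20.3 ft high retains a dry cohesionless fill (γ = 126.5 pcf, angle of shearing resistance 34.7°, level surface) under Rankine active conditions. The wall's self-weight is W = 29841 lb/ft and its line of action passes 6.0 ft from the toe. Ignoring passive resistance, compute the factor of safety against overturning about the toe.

K_a = tan²(45° − 34.7°/2) = 0.2745.
P_a = ½K_aγH² = 0.5×0.2745×126.5×20.3² = 7154 lb/ft, acting at H/3 = 6.767 ft above the base.
Overturning moment M_o = P_a × H/3 = 7154 × 6.767 = 48410.
Resisting moment M_r = W × 6.0 = 29841 × 6.0 = 179000.
FS_overturning = M_r/M_o = 179000/48410 = 3.699.

3.70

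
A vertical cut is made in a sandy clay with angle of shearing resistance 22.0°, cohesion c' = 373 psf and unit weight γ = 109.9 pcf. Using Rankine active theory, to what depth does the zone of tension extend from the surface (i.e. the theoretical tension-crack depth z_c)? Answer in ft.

10.1 ft

K_a = tan²(45° − 22.0°/2) = 0.4550; √K_a = 0.6745.
The active pressure is zero where K_a γ z = 2c√K_a, so z_c = 2c/(γ√K_a) = 2×373/(109.9×0.6745) = 10.06 ft.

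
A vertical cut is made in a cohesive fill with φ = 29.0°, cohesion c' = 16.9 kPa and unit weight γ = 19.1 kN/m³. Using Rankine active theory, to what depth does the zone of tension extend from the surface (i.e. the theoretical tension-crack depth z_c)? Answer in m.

3.00 m

K_a = tan²(45° − 29.0°/2) = 0.3470; √K_a = 0.5890.
The active pressure is zero where K_a γ z = 2c√K_a, so z_c = 2c/(γ√K_a) = 2×16.9/(19.1×0.5890) = 3.004 m.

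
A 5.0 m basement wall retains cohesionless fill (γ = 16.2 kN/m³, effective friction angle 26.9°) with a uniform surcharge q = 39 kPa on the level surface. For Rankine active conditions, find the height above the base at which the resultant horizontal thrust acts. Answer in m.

2.08 m

K_a = 0.3770.
Triangular part P₁ = ½K_aγH² = 76.34 at H/3 = 1.667 m; rectangular part P₂ = K_a q H = 73.51 at H/2 = 2.500 m.
ȳ = (P₁·1.667 + P₂·2.500)/(P₁+P₂) = 2.075 m.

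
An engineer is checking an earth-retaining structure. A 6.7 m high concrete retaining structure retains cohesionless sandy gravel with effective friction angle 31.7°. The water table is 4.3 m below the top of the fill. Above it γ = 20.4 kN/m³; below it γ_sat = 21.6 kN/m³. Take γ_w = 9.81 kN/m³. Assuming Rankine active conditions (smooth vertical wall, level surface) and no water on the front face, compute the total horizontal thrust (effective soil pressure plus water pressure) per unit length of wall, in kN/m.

163 kN/m

K_a = tan²(45° − φ/2) = 0.3111.
γ' = 21.6 − 9.81 = 11.79 kN/m³. Depth below WT = 2.4 m.
σ'_h at WT = K_a γ d_w = 27.29 kPa; at base = 27.29 + K_a γ' × 2.4 = 36.09 kPa.
P₁ (0–4.3 m) = ½×27.29×4.3 = 58.67. P₂ (4.3–6.7 m) = ½(27.29+36.09)×2.4 = 76.05.
P_w = ½ γ_w h₂² = 0.5×9.81×2.4² = 28.25. Total = 58.67+76.05+28.25 = 163.0 kN/m.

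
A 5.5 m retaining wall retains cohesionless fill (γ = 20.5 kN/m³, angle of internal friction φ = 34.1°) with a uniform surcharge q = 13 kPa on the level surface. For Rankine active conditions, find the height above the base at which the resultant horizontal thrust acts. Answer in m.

K_a = 0.2815.
Triangular part P₁ = ½K_aγH² = 87.29 at H/3 = 1.833 m; rectangular part P₂ = K_a q H = 20.13 at H/2 = 2.750 m.
ȳ = (P₁·1.833 + P₂·2.750)/(P₁+P₂) = 2.005 m.

2.01 m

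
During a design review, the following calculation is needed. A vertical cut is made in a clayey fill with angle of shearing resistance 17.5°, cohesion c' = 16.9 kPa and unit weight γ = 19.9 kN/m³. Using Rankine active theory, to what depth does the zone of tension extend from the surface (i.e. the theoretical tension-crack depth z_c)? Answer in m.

K_a = tan²(45° − 17.5°/2) = 0.5376; √K_a = 0.7332.
The active pressure is zero where K_a γ z = 2c√K_a, so z_c = 2c/(γ√K_a) = 2×16.9/(19.9×0.7332) = 2.316 m.

2.32 m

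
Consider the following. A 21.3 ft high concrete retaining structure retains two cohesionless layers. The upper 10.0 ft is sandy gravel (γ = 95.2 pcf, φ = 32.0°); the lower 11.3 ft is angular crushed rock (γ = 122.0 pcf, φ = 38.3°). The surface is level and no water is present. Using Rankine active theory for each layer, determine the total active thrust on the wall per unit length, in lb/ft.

K_a1 = tan²(45°−32.0°/2) = 0.3073; K_a2 = tan²(45°−38.3°/2) = 0.2347.
Layer 1: σ at base = K_a1 γ₁ h₁ = 292.5 psf; P₁ = ½×292.5×10.0 = 1463.
Layer 2: σ_v at top = γ₁h₁ = 952.0; σ_h top = K_a2×952.0 = 223.5; σ_h base = K_a2×(952.0+122.0×11.3) = 547.1.
P₂ = ½(223.5+547.1)×11.3 = 4354. Total P_a = 1463+4354 = 5816 lb/ft.

5820 lb/ft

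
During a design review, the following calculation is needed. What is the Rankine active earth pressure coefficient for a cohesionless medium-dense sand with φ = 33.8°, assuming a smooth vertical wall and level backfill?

0.285

K_a = tan²(45° − φ/2) = tan²(28.10°) = 0.2851.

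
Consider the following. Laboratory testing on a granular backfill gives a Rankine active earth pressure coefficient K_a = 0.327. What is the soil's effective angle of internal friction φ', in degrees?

30.5°

K_a = tan²(45° − φ/2) ⇒ 45° − φ/2 = arctan(√0.327) = 29.76°.
φ = 2(45° − 29.76°) = 30.47°.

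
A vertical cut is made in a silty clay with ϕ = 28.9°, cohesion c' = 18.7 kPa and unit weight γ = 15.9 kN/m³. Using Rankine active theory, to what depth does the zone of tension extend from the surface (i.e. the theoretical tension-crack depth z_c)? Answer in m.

3.99 m

K_a = tan²(45° − 28.9°/2) = 0.3484; √K_a = 0.5902.
The active pressure is zero where K_a γ z = 2c√K_a, so z_c = 2c/(γ√K_a) = 2×18.7/(15.9×0.5902) = 3.985 m.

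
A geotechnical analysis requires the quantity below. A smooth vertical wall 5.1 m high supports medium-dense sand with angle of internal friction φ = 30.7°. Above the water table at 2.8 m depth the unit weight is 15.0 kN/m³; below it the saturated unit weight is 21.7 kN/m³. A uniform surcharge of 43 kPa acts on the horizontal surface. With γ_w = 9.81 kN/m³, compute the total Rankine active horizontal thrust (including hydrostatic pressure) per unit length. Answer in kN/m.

K_a = tan²(45° − φ/2) = 0.3240.
γ' = 21.7 − 9.81 = 11.89 kN/m³. h₂ = H − d_w = 2.3 m.
σ'_h: at surface K_a·q = 13.93; at WT K_a(q+γd_w) = 27.54; at base K_a(q+γd_w+γ'h₂) = 36.40 kPa.
P₁ = ½(13.93+27.54)×2.8 = 58.07; P₂ = ½(27.54+36.40)×2.3 = 73.54; P_w = ½γ_w h₂² = 25.95.
Total = 58.07+73.54+25.95 = 157.6 kN/m.

158 kN/m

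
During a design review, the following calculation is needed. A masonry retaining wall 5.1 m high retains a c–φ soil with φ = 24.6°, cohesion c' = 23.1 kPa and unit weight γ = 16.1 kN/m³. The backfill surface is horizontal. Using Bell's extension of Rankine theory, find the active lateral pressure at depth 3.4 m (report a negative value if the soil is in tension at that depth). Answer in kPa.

K_a = (1 − sin φ)/(1 + sin φ) = 0.4121.
σ_a = K_a γ z − 2c√K_a = 0.4121×16.1×3.4 − 2×23.1×0.6420 = -7.099 kPa.

-7.10 kPa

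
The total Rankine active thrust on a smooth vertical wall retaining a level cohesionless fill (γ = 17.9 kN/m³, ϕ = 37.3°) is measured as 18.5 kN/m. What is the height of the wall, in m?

K_a = 0.2453. P_a = ½ K_a γ H² ⇒ H = √(2P_a/(K_a γ)).
H = √(2×18.5/(0.2453×17.9)) = 2.903 m.

2.90 m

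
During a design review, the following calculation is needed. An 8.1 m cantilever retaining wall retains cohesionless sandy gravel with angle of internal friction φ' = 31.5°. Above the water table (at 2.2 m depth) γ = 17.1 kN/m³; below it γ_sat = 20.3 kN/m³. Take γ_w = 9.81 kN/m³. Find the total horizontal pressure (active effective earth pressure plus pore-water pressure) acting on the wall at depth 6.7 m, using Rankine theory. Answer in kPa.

70.7 kPa

K_a = (1 − sin φ)/(1 + sin φ) = 0.3136.
γ' = 20.3 − 9.81 = 10.49 kN/m³.
Effective vertical stress at 6.7 m: σ'_v = 17.1×2.2 + 10.49×4.50 = 84.83 kPa.
σ'_h = K_a σ'_v = 0.3136 × 84.83 = 26.60 kPa; u = γ_w × 4.50 = 44.15 kPa.
Total σ_h = 26.60 + 44.15 = 70.75 kPa.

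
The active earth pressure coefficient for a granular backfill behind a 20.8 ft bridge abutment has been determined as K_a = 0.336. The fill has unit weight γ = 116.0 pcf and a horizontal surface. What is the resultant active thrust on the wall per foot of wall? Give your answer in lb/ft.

P = ½ K_a γ H² = 0.5 × 0.336 × 116.0 × 20.8² = 8431 lb/ft.

8430 lb/ft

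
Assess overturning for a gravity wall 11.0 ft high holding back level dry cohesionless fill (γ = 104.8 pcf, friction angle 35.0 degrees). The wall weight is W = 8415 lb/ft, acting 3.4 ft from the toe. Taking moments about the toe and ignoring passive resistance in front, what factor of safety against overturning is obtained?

4.54

K_a = tan²(45° − 35.0°/2) = 0.2710.
P_a = ½K_aγH² = 0.5×0.2710×104.8×11.0² = 1718 lb/ft, acting at H/3 = 3.667 ft above the base.
Overturning moment M_o = P_a × H/3 = 1718 × 3.667 = 6300.
Resisting moment M_r = W × 3.4 = 8415 × 3.4 = 28610.
FS_overturning = M_r/M_o = 28610/6300 = 4.541.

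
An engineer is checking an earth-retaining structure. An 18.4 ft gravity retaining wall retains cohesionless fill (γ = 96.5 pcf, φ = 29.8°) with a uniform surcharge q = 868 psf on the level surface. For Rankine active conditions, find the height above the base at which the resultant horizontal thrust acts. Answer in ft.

K_a = 0.3360.
Triangular part P₁ = ½K_aγH² = 5489 at H/3 = 6.133 ft; rectangular part P₂ = K_a q H = 5367 at H/2 = 9.200 ft.
ȳ = (P₁·6.133 + P₂·9.200)/(P₁+P₂) = 7.649 ft.

7.65 ft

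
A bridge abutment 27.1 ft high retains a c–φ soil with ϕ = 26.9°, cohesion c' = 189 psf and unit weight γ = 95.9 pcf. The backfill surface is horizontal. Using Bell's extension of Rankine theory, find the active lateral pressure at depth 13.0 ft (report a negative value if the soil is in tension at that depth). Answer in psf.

238 psf

K_a = (1 − sin φ)/(1 + sin φ) = 0.3770.
σ_a = K_a γ z − 2c√K_a = 0.3770×95.9×13.0 − 2×189×0.6140 = 237.9 psf.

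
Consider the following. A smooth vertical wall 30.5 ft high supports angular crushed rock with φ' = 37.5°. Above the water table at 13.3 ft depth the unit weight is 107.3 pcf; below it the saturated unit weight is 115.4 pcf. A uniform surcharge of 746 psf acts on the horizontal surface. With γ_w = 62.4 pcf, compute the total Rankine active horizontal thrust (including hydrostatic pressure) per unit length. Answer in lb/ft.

K_a = tan²(45° − φ/2) = 0.2432.
γ' = 115.4 − 62.4 = 53.00 pcf. h₂ = H − d_w = 17.2 ft.
σ'_h: at surface K_a·q = 181.4; at WT K_a(q+γd_w) = 528.5; at base K_a(q+γd_w+γ'h₂) = 750.2 psf.
P₁ = ½(181.4+528.5)×13.3 = 4721; P₂ = ½(528.5+750.2)×17.2 = 11000; P_w = ½γ_w h₂² = 9230.
Total = 4721+11000+9230 = 24950 lb/ft.

24900 lb/ft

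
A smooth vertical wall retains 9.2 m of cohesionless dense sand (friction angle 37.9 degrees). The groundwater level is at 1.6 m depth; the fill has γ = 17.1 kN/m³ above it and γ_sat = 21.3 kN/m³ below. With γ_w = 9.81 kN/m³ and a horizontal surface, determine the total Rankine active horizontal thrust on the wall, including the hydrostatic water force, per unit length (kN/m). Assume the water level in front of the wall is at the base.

418 kN/m

K_a = tan²(45° − φ/2) = 0.2389.
γ' = 21.3 − 9.81 = 11.49 kN/m³. Depth below WT = 7.6 m.
σ'_h at WT = K_a γ d_w = 6.537 kPa; at base = 6.537 + K_a γ' × 7.6 = 27.40 kPa.
P₁ (0–1.6 m) = ½×6.537×1.6 = 5.230. P₂ (1.6–9.2 m) = ½(6.537+27.40)×7.6 = 129.0.
P_w = ½ γ_w h₂² = 0.5×9.81×7.6² = 283.3. Total = 5.230+129.0+283.3 = 417.5 kN/m.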